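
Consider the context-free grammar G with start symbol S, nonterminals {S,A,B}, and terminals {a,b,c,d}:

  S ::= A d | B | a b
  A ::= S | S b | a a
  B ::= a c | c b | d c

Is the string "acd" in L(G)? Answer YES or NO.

Convert to CNF:
  S -> A T0 | T0 T3 | T2 T1 | T2 T3 | T3 T1
  A -> A T0 | S T1 | T0 T3 | T2 T1 | T2 T2 | T2 T3 | T3 T1
  B -> T0 T3 | T2 T3 | T3 T1
  T0 -> d
  T1 -> b
  T2 -> a
  T3 -> c

CYK table (by increasing span):
  T[0,0] 'a' = {T2}  orig:{}
  T[1,1] 'c' = {T3}  orig:{}
  T[2,2] 'd' = {T0}  orig:{}
  T[0,1] 'ac' = {A,B,S}
  T[1,2] 'cd' = ∅
  T[0,2] 'acd' = {A,S}

S ∈ T[0,2] ⇒ YES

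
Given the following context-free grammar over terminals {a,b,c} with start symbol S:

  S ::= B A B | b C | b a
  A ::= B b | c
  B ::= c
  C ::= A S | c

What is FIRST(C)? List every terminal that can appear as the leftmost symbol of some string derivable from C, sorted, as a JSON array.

FIRST sets, iterate to fixpoint:
round 1:
  A via A→c: +{c}
  B via B→c: +{c}
  C via C→A S: +{c}
  S via S→B A B: +{c}
  S via S→b C: +{b}
  FIRST(S)={b,c}  FIRST(A)={c}  FIRST(B)={c}  FIRST(C)={c}
round 2: done
  FIRST(S)={b,c}  FIRST(A)={c}  FIRST(B)={c}  FIRST(C)={c}

FIRST(C) = ["c"]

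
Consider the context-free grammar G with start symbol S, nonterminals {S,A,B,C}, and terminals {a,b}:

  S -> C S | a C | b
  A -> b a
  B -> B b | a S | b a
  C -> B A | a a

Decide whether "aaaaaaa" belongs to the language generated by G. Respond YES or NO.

Convert to CNF:
  S -> C S | T1 C | b
  A -> T0 T1
  B -> B T0 | T0 T1 | T1 S
  C -> B A | T1 T1
  T0 -> b
  T1 -> a

Fill CYK table bottom-up:
  [0..0]={T1}  "a"  orig:{}
  [1..1]={T1}  "a"  orig:{}
  [2..2]={T1}  "a"  orig:{}
  [3..3]={T1}  "a"  orig:{}
  [4..4]={T1}  "a"  orig:{}
  [5..5]={T1}  "a"  orig:{}
  [6..6]={T1}  "a"  orig:{}
  [0..1]={C}  "aa"
  [1..2]={C}  "aa"
  [2..3]={C}  "aa"
  [3..4]={C}  "aa"
  [4..5]={C}  "aa"
  [5..6]={C}  "aa"
  [0..2]={S}  "aaa"
  [1..3]={S}  "aaa"
  [2..4]={S}  "aaa"
  [3..5]={S}  "aaa"
  [4..6]={S}  "aaa"
  [0..3]={B}  "aaaa"
  [1..4]={B}  "aaaa"
  [2..5]={B}  "aaaa"
  [3..6]={B}  "aaaa"
  [0..4]={S}  "aaaaa"
  [1..5]={S}  "aaaaa"
  [2..6]={S}  "aaaaa"
  [0..5]={B}  "aaaaaa"
  [1..6]={B}  "aaaaaa"
  [0..6]={S}  "aaaaaaa"

S ∈ T[0,6] ⇒ YES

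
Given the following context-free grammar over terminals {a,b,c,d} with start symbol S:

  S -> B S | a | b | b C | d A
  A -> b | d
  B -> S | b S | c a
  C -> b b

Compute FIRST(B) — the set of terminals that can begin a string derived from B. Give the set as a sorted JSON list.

FIRST sets, iterate to fixpoint:
round 1:
  A via A→b: +{b}
  A via A→d: +{d}
  B via B→b S: +{b}
  B via B→c a: +{c}
  C via C→b b: +{b}
  S via S→B S: +{b,c}
  S via S→a: +{a}
  S via S→d A: +{d}
  FIRST(S)={a,b,c,d}  FIRST(A)={b,d}  FIRST(B)={b,c}  FIRST(C)={b}
round 2:
  B via B→S: +{a,d}
  FIRST(S)={a,b,c,d}  FIRST(A)={b,d}  FIRST(B)={a,b,c,d}  FIRST(C)={b}
round 3: — fixpoint
  FIRST(S)={a,b,c,d}  FIRST(A)={b,d}  FIRST(B)={a,b,c,d}  FIRST(C)={b}

FIRST(B) = ["a", "b", "c", "d"]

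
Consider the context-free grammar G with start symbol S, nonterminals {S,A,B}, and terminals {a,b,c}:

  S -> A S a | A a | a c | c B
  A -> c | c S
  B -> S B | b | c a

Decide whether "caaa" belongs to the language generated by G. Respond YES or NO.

Convert to CNF:
  S -> A T1 | A X2 | T0 B | T1 T0
  A -> T0 S | c
  B -> S B | T0 T1 | b
  T0 -> c
  T1 -> a
  X2 -> S T1

CYK table (by increasing span):
  cell(0,0) c: {A,T0}  orig:{A}
  cell(1,1) a: {T1}  orig:{}
  cell(2,2) a: {T1}  orig:{}
  cell(3,3) a: {T1}  orig:{}
  cell(0,1) ca: {B,S}
  cell(1,2) aa: ∅
  cell(2,3) aa: ∅
  cell(0,2) caa: {X2}  orig:{}
  cell(1,3) aaa: ∅
  cell(0,3) caaa: ∅

S ∉ T[0,3] ⇒ NO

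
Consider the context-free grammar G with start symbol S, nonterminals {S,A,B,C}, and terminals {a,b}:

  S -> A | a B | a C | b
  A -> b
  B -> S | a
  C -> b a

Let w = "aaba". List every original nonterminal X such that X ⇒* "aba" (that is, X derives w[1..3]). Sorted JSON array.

Convert to CNF:
  S -> T0 B | T0 C | b
  A -> b
  B -> T0 B | T0 C | a | b
  C -> T1 T0
  T0 -> a
  T1 -> b

Fill CYK table bottom-up (cells [i..j] with 1 ≤ i ≤ j ≤ 3 only):
  cell(1,1) a: {B,T0}  orig:{B}
  cell(2,2) b: {A,B,S,T1}  orig:{A,B,S}
  cell(3,3) a: {B,T0}  orig:{B}
  cell(1,2) ab: {B,S}
  cell(2,3) ba: {C}
  cell(1,3) aba: {B,S}

Original NTs in T[1,3] deriving "aba": ["B", "S"]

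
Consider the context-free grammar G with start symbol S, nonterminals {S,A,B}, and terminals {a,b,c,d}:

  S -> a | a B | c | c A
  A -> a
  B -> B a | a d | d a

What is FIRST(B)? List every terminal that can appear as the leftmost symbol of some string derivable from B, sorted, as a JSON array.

FIRST iteration:
pass 1:
  A via A→a: +{a}
  B via B→a d: +{a}
  B via B→d a: +{d}
  S via S→a: +{a}
  S via S→c: +{c}
  FIRST(S)={a,c}  FIRST(A)={a}  FIRST(B)={a,d}
pass 2: — fixpoint
  FIRST(S)={a,c}  FIRST(A)={a}  FIRST(B)={a,d}

FIRST(B) = ["a", "d"]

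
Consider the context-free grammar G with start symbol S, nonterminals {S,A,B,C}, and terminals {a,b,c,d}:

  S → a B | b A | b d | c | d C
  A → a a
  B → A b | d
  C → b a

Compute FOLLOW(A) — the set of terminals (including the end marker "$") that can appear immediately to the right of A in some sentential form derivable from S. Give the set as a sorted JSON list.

FIRST sets, iterate to fixpoint:
round 1:
  A via A→a a: +{a}
  B via B→A b: +{a}
  B via B→d: +{d}
  C via C→b a: +{b}
  S via S→a B: +{a}
  S via S→b A: +{b}
  S via S→c: +{c}
  S via S→d C: +{d}
  FIRST[S]={a,b,c,d}  FIRST[A]={a}  FIRST[B]={a,d}  FIRST[C]={b}
round 2: done
  FIRST[S]={a,b,c,d}  FIRST[A]={a}  FIRST[B]={a,d}  FIRST[C]={b}

Compute FOLLOW by fixpoint:
initialize: $ ∈ FOLLOW(S)
pass 1:
  B→A b: FOLLOW(A) ⊇ FIRST(b) = {b}; new: +{b}
  S→a B: FOLLOW(B) ⊇ FOLLOW(S) ⊇ {$}; new: +{$}
  S→b A: FOLLOW(A) ⊇ FOLLOW(S) ⊇ {$}; new: +{$}
  S→d C: FOLLOW(C) ⊇ FOLLOW(S) ⊇ {$}; new: +{$}
  FOLLOW(S)={$}  FOLLOW(A)={$,b}  FOLLOW(B)={$}  FOLLOW(C)={$}
pass 2: — fixpoint
  FOLLOW(S)={$}  FOLLOW(A)={$,b}  FOLLOW(B)={$}  FOLLOW(C)={$}

FOLLOW(A) = ["$", "b"]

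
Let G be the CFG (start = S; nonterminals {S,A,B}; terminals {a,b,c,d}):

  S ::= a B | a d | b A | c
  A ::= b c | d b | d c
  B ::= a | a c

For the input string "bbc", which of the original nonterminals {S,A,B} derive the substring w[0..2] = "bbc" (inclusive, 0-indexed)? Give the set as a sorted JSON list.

Convert to CNF:
  S -> T0 A | T3 B | T3 T2 | c
  A -> T0 T1 | T2 T0 | T2 T1
  B -> T3 T1 | a
  T0 -> b
  T1 -> c
  T2 -> d
  T3 -> a

CYK table (by increasing span) — only the sub-triangle for w[0..2]:
  [0..0]={T0}  "b"  orig:{}
  [1..1]={T0}  "b"  orig:{}
  [2..2]={S,T1}  "c"  orig:{S}
  [0..1]=∅  "bb"
  [1..2]={A}  "bc"
  [0..2]={S}  "bbc"

Original NTs in T[0,2] deriving "bbc": ["S"]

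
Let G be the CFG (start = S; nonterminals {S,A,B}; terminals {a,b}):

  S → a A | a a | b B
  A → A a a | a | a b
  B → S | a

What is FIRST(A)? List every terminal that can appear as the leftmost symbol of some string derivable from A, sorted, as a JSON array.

Compute FIRST by fixpoint:
pass 1:
  A via A→a: +{a}
  B via B→a: +{a}
  S via S→a A: +{a}
  S via S→b B: +{b}
  FIRST[S]={a,b}  FIRST[A]={a}  FIRST[B]={a}
pass 2:
  B via B→S: +{b}
  FIRST[S]={a,b}  FIRST[A]={a}  FIRST[B]={a,b}
pass 3: — fixpoint
  FIRST[S]={a,b}  FIRST[A]={a}  FIRST[B]={a,b}

FIRST(A) = ["a"]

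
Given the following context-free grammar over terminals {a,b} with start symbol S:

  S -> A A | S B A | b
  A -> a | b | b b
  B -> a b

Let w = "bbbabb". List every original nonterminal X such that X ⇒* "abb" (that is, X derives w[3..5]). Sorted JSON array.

Convert to CNF:
  S -> A A | S X2 | b
  A -> T0 T0 | a | b
  B -> T1 T0
  T0 -> b
  T1 -> a
  X2 -> B A

Fill CYK table bottom-up (cells [i..j] with 3 ≤ i ≤ j ≤ 5 only):
  T[3,3] 'a' = {A,T1}  orig:{A}
  T[4,4] 'b' = {A,S,T0}  orig:{A,S}
  T[5,5] 'b' = {A,S,T0}  orig:{A,S}
  T[3,4] 'ab' = {B,S}
  T[4,5] 'bb' = {A,S}
  T[3,5] 'abb' = {S,X2}  orig:{S}

Original NTs in T[3,5] deriving "abb": ["S"]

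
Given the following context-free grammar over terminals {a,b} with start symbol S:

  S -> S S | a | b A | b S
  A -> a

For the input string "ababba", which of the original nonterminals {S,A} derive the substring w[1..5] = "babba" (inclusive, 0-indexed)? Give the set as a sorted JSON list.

CNF form of G:
  S -> S S | T0 A | T0 S | a
  A -> a
  T0 -> b

Fill CYK table bottom-up (cells [i..j] with 1 ≤ i ≤ j ≤ 5 only):
  [1..1]={T0}  "b"  orig:{}
  [2..2]={A,S}  "a"
  [3..3]={T0}  "b"  orig:{}
  [4..4]={T0}  "b"  orig:{}
  [5..5]={A,S}  "a"
  [1..2]={S}  "ba"
  [2..3]=∅  "ab"
  [3..4]=∅  "bb"
  [4..5]={S}  "ba"
  [1..3]=∅  "bab"
  [2..4]=∅  "abb"
  [3..5]={S}  "bba"
  [1..4]=∅  "babb"
  [2..5]={S}  "abba"
  [1..5]={S}  "babba"

Original NTs in T[1,5] deriving "babba": ["S"]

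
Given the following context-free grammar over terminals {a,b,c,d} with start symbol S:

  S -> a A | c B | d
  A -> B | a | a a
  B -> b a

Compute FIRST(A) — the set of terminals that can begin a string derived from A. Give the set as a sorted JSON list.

FIRST iteration:
pass 1:
  A via A→a: +{a}
  B via B→b a: +{b}
  S via S→a A: +{a}
  S via S→c B: +{c}
  S via S→d: +{d}
  S: {a,c,d}  A: {a}  B: {b}
pass 2:
  A via A→B: +{b}
  S: {a,c,d}  A: {a,b}  B: {b}
pass 3: (stable)
  S: {a,c,d}  A: {a,b}  B: {b}

FIRST(A) = ["a", "b"]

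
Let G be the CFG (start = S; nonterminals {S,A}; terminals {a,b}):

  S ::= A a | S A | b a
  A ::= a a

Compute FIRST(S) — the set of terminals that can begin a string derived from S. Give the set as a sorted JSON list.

FIRST iteration:
iter 1:
  A via A→a a: +{a}
  S via S→A a: +{a}
  S via S→b a: +{b}
  FIRST(S)={a,b}  FIRST(A)={a}
iter 2: — fixpoint
  FIRST(S)={a,b}  FIRST(A)={a}

FIRST(S) = ["a", "b"]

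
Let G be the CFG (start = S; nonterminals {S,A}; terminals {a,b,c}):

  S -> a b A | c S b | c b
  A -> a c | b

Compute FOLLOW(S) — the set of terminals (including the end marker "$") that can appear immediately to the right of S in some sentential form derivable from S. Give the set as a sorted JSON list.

FIRST iteration:
pass 1:
  A via A→a c: +{a}
  A via A→b: +{b}
  S via S→a b A: +{a}
  S via S→c S b: +{c}
  FIRST[S]={a,c}  FIRST[A]={a,b}
pass 2: (stable)
  FIRST[S]={a,c}  FIRST[A]={a,b}

Compute FOLLOW by fixpoint:
initialize: $ ∈ FOLLOW(S)
iter 1:
  S→a b A: FOLLOW(A) ⊇ FOLLOW(S) ⊇ {$}; new: +{$}
  S→c S b: FOLLOW(S) ⊇ FIRST(b) = {b}; new: +{b}
  FOLLOW[S]={$,b}  FOLLOW[A]={$}
iter 2:
  S→a b A: FOLLOW(A) ⊇ FOLLOW(S) ⊇ {$,b}; new: +{b}
  FOLLOW[S]={$,b}  FOLLOW[A]={$,b}
iter 3: (no change)
  FOLLOW[S]={$,b}  FOLLOW[A]={$,b}

FOLLOW(S) = ["$", "b"]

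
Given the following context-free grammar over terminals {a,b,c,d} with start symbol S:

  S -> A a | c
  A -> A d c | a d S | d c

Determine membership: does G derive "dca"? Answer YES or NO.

Convert to CNF:
  S -> A T2 | c
  A -> A X3 | T0 T1 | T2 X4
  T0 -> d
  T1 -> c
  T2 -> a
  X3 -> T0 T1
  X4 -> T0 S

CYK table (by increasing span):
  cell(0,0) d: {T0}  orig:{}
  cell(1,1) c: {S,T1}  orig:{S}
  cell(2,2) a: {T2}  orig:{}
  cell(0,1) dc: {A,X3,X4}  orig:{A}
  cell(1,2) ca: ∅
  cell(0,2) dca: {S}

S ∈ T[0,2] ⇒ YES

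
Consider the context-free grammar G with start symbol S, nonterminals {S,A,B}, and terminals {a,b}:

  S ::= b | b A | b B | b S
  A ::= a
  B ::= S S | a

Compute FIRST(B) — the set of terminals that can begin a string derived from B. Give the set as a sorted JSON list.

FIRST iteration:
iter 1:
  A via A→a: +{a}
  B via B→a: +{a}
  S via S→b: +{b}
  S: {b}  A: {a}  B: {a}
iter 2:
  B via B→S S: +{b}
  S: {b}  A: {a}  B: {a,b}
iter 3: (stable)
  S: {b}  A: {a}  B: {a,b}

FIRST(B) = ["a", "b"]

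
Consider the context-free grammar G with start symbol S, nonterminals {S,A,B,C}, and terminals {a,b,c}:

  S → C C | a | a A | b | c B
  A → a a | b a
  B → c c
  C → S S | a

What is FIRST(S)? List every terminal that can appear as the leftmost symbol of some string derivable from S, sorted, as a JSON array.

FIRST sets, iterate to fixpoint:
pass 1:
  A via A→a a: +{a}
  A via A→b a: +{b}
  B via B→c c: +{c}
  C via C→a: +{a}
  S via S→C C: +{a}
  S via S→b: +{b}
  S via S→c B: +{c}
  FIRST(S)={a,b,c}  FIRST(A)={a,b}  FIRST(B)={c}  FIRST(C)={a}
pass 2:
  C via C→S S: +{b,c}
  FIRST(S)={a,b,c}  FIRST(A)={a,b}  FIRST(B)={c}  FIRST(C)={a,b,c}
pass 3: done
  FIRST(S)={a,b,c}  FIRST(A)={a,b}  FIRST(B)={c}  FIRST(C)={a,b,c}

FIRST(S) = ["a", "b", "c"]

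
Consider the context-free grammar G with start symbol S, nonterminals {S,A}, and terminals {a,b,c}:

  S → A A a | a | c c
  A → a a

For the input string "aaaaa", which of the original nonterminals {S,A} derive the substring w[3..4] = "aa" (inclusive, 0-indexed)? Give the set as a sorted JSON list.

CNF form of G:
  S -> A X2 | T1 T1 | a
  A -> T0 T0
  T0 -> a
  T1 -> c
  X2 -> A T0

Fill CYK table bottom-up (cells [i..j] with 3 ≤ i ≤ j ≤ 4 only):
  T[3,3] 'a' = {S,T0}  orig:{S}
  T[4,4] 'a' = {S,T0}  orig:{S}
  T[3,4] 'aa' = {A}

Original NTs in T[3,4] deriving "aa": ["A"]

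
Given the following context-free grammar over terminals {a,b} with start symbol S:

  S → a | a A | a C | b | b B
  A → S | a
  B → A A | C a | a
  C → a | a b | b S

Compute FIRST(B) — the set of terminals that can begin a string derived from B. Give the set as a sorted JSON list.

FIRST iteration:
round 1:
  A via A→a: +{a}
  B via B→A A: +{a}
  C via C→a: +{a}
  C via C→b S: +{b}
  S via S→a: +{a}
  S via S→b: +{b}
  FIRST(S)={a,b}  FIRST(A)={a}  FIRST(B)={a}  FIRST(C)={a,b}
round 2:
  A via A→S: +{b}
  B via B→A A: +{b}
  FIRST(S)={a,b}  FIRST(A)={a,b}  FIRST(B)={a,b}  FIRST(C)={a,b}
round 3: — fixpoint
  FIRST(S)={a,b}  FIRST(A)={a,b}  FIRST(B)={a,b}  FIRST(C)={a,b}

FIRST(B) = ["a", "b"]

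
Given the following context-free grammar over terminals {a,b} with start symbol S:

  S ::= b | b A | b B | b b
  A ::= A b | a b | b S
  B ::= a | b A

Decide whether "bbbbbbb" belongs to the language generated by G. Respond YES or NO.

CNF form of G:
  S -> T0 A | T0 B | T0 T0 | b
  A -> A T0 | T0 S | T1 T0
  B -> T0 A | a
  T0 -> b
  T1 -> a

CYK fill:
  [0..0]={S,T0}  "b"  orig:{S}
  [1..1]={S,T0}  "b"  orig:{S}
  [2..2]={S,T0}  "b"  orig:{S}
  [3..3]={S,T0}  "b"  orig:{S}
  [4..4]={S,T0}  "b"  orig:{S}
  [5..5]={S,T0}  "b"  orig:{S}
  [6..6]={S,T0}  "b"  orig:{S}
  [0..1]={A,S}  "bb"
  [1..2]={A,S}  "bb"
  [2..3]={A,S}  "bb"
  [3..4]={A,S}  "bb"
  [4..5]={A,S}  "bb"
  [5..6]={A,S}  "bb"
  [0..2]={A,B,S}  "bbb"
  [1..3]={A,B,S}  "bbb"
  [2..4]={A,B,S}  "bbb"
  [3..5]={A,B,S}  "bbb"
  [4..6]={A,B,S}  "bbb"
  [0..3]={A,B,S}  "bbbb"
  [1..4]={A,B,S}  "bbbb"
  [2..5]={A,B,S}  "bbbb"
  [3..6]={A,B,S}  "bbbb"
  [0..4]={A,B,S}  "bbbbb"
  [1..5]={A,B,S}  "bbbbb"
  [2..6]={A,B,S}  "bbbbb"
  [0..5]={A,B,S}  "bbbbbb"
  [1..6]={A,B,S}  "bbbbbb"
  [0..6]={A,B,S}  "bbbbbbb"

S ∈ T[0,6] ⇒ YES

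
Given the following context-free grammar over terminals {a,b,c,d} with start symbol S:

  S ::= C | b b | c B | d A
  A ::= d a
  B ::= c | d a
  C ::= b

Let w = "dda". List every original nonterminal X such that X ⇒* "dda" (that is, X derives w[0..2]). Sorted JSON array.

Convert to CNF:
  S -> T0 A | T2 T2 | T3 B | b
  A -> T0 T1
  B -> T0 T1 | c
  C -> b
  T0 -> d
  T1 -> a
  T2 -> b
  T3 -> c

Fill CYK table bottom-up (cells [i..j] with 0 ≤ i ≤ j ≤ 2 only):
  [0..0]={T0}  "d"  orig:{}
  [1..1]={T0}  "d"  orig:{}
  [2..2]={T1}  "a"  orig:{}
  [0..1]=∅  "dd"
  [1..2]={A,B}  "da"
  [0..2]={S}  "dda"

Original NTs in T[0,2] deriving "dda": ["S"]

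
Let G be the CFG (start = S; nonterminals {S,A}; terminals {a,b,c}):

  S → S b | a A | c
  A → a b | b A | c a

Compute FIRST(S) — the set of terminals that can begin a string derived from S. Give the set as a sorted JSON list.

FIRST iteration:
[1]
  A via A→a b: +{a}
  A via A→b A: +{b}
  A via A→c a: +{c}
  S via S→a A: +{a}
  S via S→c: +{c}
  FIRST[S]={a,c}  FIRST[A]={a,b,c}
[2] — fixpoint
  FIRST[S]={a,c}  FIRST[A]={a,b,c}

FIRST(S) = ["a", "c"]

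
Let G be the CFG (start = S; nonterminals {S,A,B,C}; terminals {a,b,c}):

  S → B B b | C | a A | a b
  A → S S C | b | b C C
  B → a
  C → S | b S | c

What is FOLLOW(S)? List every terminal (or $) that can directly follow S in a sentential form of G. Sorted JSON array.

FIRST iteration:
[1]
  A via A→b: +{b}
  B via B→a: +{a}
  C via C→b S: +{b}
  C via C→c: +{c}
  S via S→B B b: +{a}
  S via S→C: +{b,c}
  FIRST(S)={a,b,c}  FIRST(A)={b}  FIRST(B)={a}  FIRST(C)={b,c}
[2]
  A via A→S S C: +{a,c}
  C via C→S: +{a}
  FIRST(S)={a,b,c}  FIRST(A)={a,b,c}  FIRST(B)={a}  FIRST(C)={a,b,c}
[3] (stable)
  FIRST(S)={a,b,c}  FIRST(A)={a,b,c}  FIRST(B)={a}  FIRST(C)={a,b,c}

Compute FOLLOW by fixpoint:
seed FOLLOW(S) with $
pass 1:
  A→S S C: FOLLOW(S) ⊇ FIRST(S) = {a,b,c}; new: +{a,b,c}
  A→b C C: FOLLOW(C) ⊇ FIRST(C) = {a,b,c}; new: +{a,b,c}
  S→B B b: FOLLOW(B) ⊇ FIRST(B) = {a}; new: +{a}
  S→B B b: FOLLOW(B) ⊇ FIRST(b) = {b}; new: +{b}
  S→C: FOLLOW(C) ⊇ FOLLOW(S) ⊇ {$,a,b,c}; new: +{$}
  S→a A: FOLLOW(A) ⊇ FOLLOW(S) ⊇ {$,a,b,c}; new: +{$,a,b,c}
  FOLLOW(S)={$,a,b,c}  FOLLOW(A)={$,a,b,c}  FOLLOW(B)={a,b}  FOLLOW(C)={$,a,b,c}
pass 2: (stable)
  FOLLOW(S)={$,a,b,c}  FOLLOW(A)={$,a,b,c}  FOLLOW(B)={a,b}  FOLLOW(C)={$,a,b,c}

FOLLOW(S) = ["$", "a", "b", "c"]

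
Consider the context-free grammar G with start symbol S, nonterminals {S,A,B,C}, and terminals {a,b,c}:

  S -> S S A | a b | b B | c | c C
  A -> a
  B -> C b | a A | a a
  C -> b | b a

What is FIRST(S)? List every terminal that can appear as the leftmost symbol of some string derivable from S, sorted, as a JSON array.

Compute FIRST by fixpoint:
[1]
  A via A→a: +{a}
  B via B→a A: +{a}
  C via C→b: +{b}
  S via S→a b: +{a}
  S via S→b B: +{b}
  S via S→c: +{c}
  FIRST[S]={a,b,c}  FIRST[A]={a}  FIRST[B]={a}  FIRST[C]={b}
[2]
  B via B→C b: +{b}
  FIRST[S]={a,b,c}  FIRST[A]={a}  FIRST[B]={a,b}  FIRST[C]={b}
[3] — fixpoint
  FIRST[S]={a,b,c}  FIRST[A]={a}  FIRST[B]={a,b}  FIRST[C]={b}

FIRST(S) = ["a", "b", "c"]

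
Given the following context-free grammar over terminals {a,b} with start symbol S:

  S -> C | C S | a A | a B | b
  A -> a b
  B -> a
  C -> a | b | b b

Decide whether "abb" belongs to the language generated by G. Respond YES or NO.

Convert to CNF:
  S -> C S | T0 A | T0 B | T1 T1 | a | b
  A -> T0 T1
  B -> a
  C -> T1 T1 | a | b
  T0 -> a
  T1 -> b

CYK fill:
  [0..0]={B,C,S,T0}  "a"  orig:{B,C,S}
  [1..1]={C,S,T1}  "b"  orig:{C,S}
  [2..2]={C,S,T1}  "b"  orig:{C,S}
  [0..1]={A,S}  "ab"
  [1..2]={C,S}  "bb"
  [0..2]={S}  "abb"

S ∈ T[0,2] ⇒ YES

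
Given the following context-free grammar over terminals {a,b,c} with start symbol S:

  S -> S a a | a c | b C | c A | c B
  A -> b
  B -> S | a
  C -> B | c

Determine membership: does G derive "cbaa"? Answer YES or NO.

CNF form of G:
  S -> S X5 | T0 T1 | T1 A | T1 B | T2 C
  A -> b
  B -> S X3 | T0 T1 | T1 A | T1 B | T2 C | a
  C -> S X4 | T0 T1 | T1 A | T1 B | T2 C | a | c
  T0 -> a
  T1 -> c
  T2 -> b
  X3 -> T0 T0
  X4 -> T0 T0
  X5 -> T0 T0

CYK table (by increasing span):
  cell(0,0) c: {C,T1}  orig:{C}
  cell(1,1) b: {A,T2}  orig:{A}
  cell(2,2) a: {B,C,T0}  orig:{B,C}
  cell(3,3) a: {B,C,T0}  orig:{B,C}
  cell(0,1) cb: {B,C,S}
  cell(1,2) ba: {B,C,S}
  cell(2,3) aa: {X3,X4,X5}  orig:{}
  cell(0,2) cba: {B,C,S}
  cell(1,3) baa: ∅
  cell(0,3) cbaa: {B,C,S}

S ∈ T[0,3] ⇒ YES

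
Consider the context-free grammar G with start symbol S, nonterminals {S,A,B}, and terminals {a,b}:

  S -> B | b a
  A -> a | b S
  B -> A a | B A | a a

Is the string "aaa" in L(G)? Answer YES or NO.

Convert to CNF:
  S -> A T1 | B A | T0 T1 | T1 T1
  A -> T0 S | a
  B -> A T1 | B A | T1 T1
  T0 -> b
  T1 -> a

CYK fill:
  cell(0,0) a: {A,T1}  orig:{A}
  cell(1,1) a: {A,T1}  orig:{A}
  cell(2,2) a: {A,T1}  orig:{A}
  cell(0,1) aa: {B,S}
  cell(1,2) aa: {B,S}
  cell(0,2) aaa: {B,S}

S ∈ T[0,2] ⇒ YES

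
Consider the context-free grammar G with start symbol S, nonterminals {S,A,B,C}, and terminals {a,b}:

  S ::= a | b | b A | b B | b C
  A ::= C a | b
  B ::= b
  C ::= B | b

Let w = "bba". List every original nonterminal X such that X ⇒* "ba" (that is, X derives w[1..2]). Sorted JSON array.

Convert to CNF:
  S -> T1 A | T1 B | T1 C | a | b
  A -> C T0 | b
  B -> b
  C -> b
  T0 -> a
  T1 -> b

CYK table (by increasing span) — only the sub-triangle for w[1..2]:
  [1..1]={A,B,C,S,T1}  "b"  orig:{A,B,C,S}
  [2..2]={S,T0}  "a"  orig:{S}
  [1..2]={A}  "ba"

Original NTs in T[1,2] deriving "ba": ["A"]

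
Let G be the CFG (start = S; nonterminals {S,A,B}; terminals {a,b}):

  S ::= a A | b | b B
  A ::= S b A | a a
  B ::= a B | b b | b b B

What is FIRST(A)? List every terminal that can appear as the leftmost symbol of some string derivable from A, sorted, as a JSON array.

Compute FIRST by fixpoint:
round 1:
  A via A→a a: +{a}
  B via B→a B: +{a}
  B via B→b b: +{b}
  S via S→a A: +{a}
  S via S→b: +{b}
  S: {a,b}  A: {a}  B: {a,b}
round 2:
  A via A→S b A: +{b}
  S: {a,b}  A: {a,b}  B: {a,b}
round 3: (no change)
  S: {a,b}  A: {a,b}  B: {a,b}

FIRST(A) = ["a", "b"]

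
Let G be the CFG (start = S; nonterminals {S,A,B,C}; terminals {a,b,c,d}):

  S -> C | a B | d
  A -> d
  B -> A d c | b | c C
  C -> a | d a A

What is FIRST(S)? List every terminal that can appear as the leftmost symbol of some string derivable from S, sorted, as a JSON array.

FIRST sets, iterate to fixpoint:
[1]
  A via A→d: +{d}
  B via B→A d c: +{d}
  B via B→b: +{b}
  B via B→c C: +{c}
  C via C→a: +{a}
  C via C→d a A: +{d}
  S via S→C: +{a,d}
  FIRST[S]={a,d}  FIRST[A]={d}  FIRST[B]={b,c,d}  FIRST[C]={a,d}
[2] — fixpoint
  FIRST[S]={a,d}  FIRST[A]={d}  FIRST[B]={b,c,d}  FIRST[C]={a,d}

FIRST(S) = ["a", "d"]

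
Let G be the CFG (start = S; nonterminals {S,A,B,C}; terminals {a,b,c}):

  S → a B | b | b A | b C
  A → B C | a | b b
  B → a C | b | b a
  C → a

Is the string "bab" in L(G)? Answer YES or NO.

CNF form of G:
  S -> T0 A | T0 C | T1 B | b
  A -> B C | T0 T0 | a
  B -> T0 T1 | T1 C | b
  C -> a
  T0 -> b
  T1 -> a

CYK fill:
  T[0,0] 'b' = {B,S,T0}  orig:{B,S}
  T[1,1] 'a' = {A,C,T1}  orig:{A,C}
  T[2,2] 'b' = {B,S,T0}  orig:{B,S}
  T[0,1] 'ba' = {A,B,S}
  T[1,2] 'ab' = {S}
  T[0,2] 'bab' = ∅

S ∉ T[0,2] ⇒ NO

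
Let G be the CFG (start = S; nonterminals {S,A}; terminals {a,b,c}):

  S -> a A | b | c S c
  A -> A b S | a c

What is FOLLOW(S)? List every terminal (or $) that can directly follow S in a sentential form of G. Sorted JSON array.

FIRST sets, iterate to fixpoint:
round 1:
  A via A→a c: +{a}
  S via S→a A: +{a}
  S via S→b: +{b}
  S via S→c S c: +{c}
  S: {a,b,c}  A: {a}
round 2: (stable)
  S: {a,b,c}  A: {a}

FOLLOW sets:
initialize: $ ∈ FOLLOW(S)
[1]
  A→A b S: FOLLOW(A) ⊇ FIRST(b) = {b}; new: +{b}
  A→A b S: FOLLOW(S) ⊇ FOLLOW(A) ⊇ {b}; new: +{b}
  S→a A: FOLLOW(A) ⊇ FOLLOW(S) ⊇ {$,b}; new: +{$}
  S→c S c: FOLLOW(S) ⊇ FIRST(c) = {c}; new: +{c}
  FOLLOW[S]={$,b,c}  FOLLOW[A]={$,b}
[2]
  S→a A: FOLLOW(A) ⊇ FOLLOW(S) ⊇ {$,b,c}; new: +{c}
  FOLLOW[S]={$,b,c}  FOLLOW[A]={$,b,c}
[3] done
  FOLLOW[S]={$,b,c}  FOLLOW[A]={$,b,c}

FOLLOW(S) = ["$", "b", "c"]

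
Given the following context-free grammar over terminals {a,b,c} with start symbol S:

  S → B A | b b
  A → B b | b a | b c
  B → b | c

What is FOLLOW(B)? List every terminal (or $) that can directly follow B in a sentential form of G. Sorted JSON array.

Compute FIRST by fixpoint:
[1]
  A via A→b a: +{b}
  B via B→b: +{b}
  B via B→c: +{c}
  S via S→B A: +{b,c}
  FIRST(S)={b,c}  FIRST(A)={b}  FIRST(B)={b,c}
[2]
  A via A→B b: +{c}
  FIRST(S)={b,c}  FIRST(A)={b,c}  FIRST(B)={b,c}
[3] — fixpoint
  FIRST(S)={b,c}  FIRST(A)={b,c}  FIRST(B)={b,c}

FOLLOW iteration:
initialize: $ ∈ FOLLOW(S)
iter 1:
  A→B b: FOLLOW(B) ⊇ FIRST(b) = {b}; new: +{b}
  S→B A: FOLLOW(B) ⊇ FIRST(A) = {b,c}; new: +{c}
  S→B A: FOLLOW(A) ⊇ FOLLOW(S) ⊇ {$}; new: +{$}
  FOLLOW[S]={$}  FOLLOW[A]={$}  FOLLOW[B]={b,c}
iter 2: — fixpoint
  FOLLOW[S]={$}  FOLLOW[A]={$}  FOLLOW[B]={b,c}

FOLLOW(B) = ["b", "c"]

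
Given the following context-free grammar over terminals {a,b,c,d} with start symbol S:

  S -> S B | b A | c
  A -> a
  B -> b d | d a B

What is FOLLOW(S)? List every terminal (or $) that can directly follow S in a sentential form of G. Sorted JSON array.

FIRST sets, iterate to fixpoint:
round 1:
  A via A→a: +{a}
  B via B→b d: +{b}
  B via B→d a B: +{d}
  S via S→b A: +{b}
  S via S→c: +{c}
  S: {b,c}  A: {a}  B: {b,d}
round 2: (no change)
  S: {b,c}  A: {a}  B: {b,d}

FOLLOW iteration:
FOLLOW(S) := {$}
[1]
  S→S B: FOLLOW(S) ⊇ FIRST(B) = {b,d}; new: +{b,d}
  S→S B: FOLLOW(B) ⊇ FOLLOW(S) ⊇ {$,b,d}; new: +{$,b,d}
  S→b A: FOLLOW(A) ⊇ FOLLOW(S) ⊇ {$,b,d}; new: +{$,b,d}
  FOLLOW(S)={$,b,d}  FOLLOW(A)={$,b,d}  FOLLOW(B)={$,b,d}
[2] done
  FOLLOW(S)={$,b,d}  FOLLOW(A)={$,b,d}  FOLLOW(B)={$,b,d}

FOLLOW(S) = ["$", "b", "d"]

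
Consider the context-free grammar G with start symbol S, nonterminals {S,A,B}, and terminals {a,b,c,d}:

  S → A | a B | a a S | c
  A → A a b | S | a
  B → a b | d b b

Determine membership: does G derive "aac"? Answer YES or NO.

CNF form of G:
  S -> A X6 | T0 B | T0 X7 | a | c
  A -> A X3 | T0 B | T0 X4 | a | c
  B -> T0 T1 | T2 X5
  T0 -> a
  T1 -> b
  T2 -> d
  X3 -> T0 T1
  X4 -> T0 S
  X5 -> T1 T1
  X6 -> T0 T1
  X7 -> T0 S

Fill CYK table bottom-up:
  cell(0,0) a: {A,S,T0}  orig:{A,S}
  cell(1,1) a: {A,S,T0}  orig:{A,S}
  cell(2,2) c: {A,S}
  cell(0,1) aa: {X4,X7}  orig:{}
  cell(1,2) ac: {X4,X7}  orig:{}
  cell(0,2) aac: {A,S}

S ∈ T[0,2] ⇒ YES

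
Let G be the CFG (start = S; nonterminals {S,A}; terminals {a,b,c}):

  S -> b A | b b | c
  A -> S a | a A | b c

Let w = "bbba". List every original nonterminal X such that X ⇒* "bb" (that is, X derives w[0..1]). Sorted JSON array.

CNF form of G:
  S -> T1 A | T1 T1 | c
  A -> S T0 | T0 A | T1 T2
  T0 -> a
  T1 -> b
  T2 -> c

CYK fill — only the sub-triangle for w[0..1]:
  cell(0,0) b: {T1}  orig:{}
  cell(1,1) b: {T1}  orig:{}
  cell(0,1) bb: {S}

Original NTs in T[0,1] deriving "bb": ["S"]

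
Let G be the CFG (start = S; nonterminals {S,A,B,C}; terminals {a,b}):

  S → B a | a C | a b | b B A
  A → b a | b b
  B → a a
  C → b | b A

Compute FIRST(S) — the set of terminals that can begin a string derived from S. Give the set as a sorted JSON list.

FIRST iteration:
[1]
  A via A→b a: +{b}
  B via B→a a: +{a}
  C via C→b: +{b}
  S via S→B a: +{a}
  S via S→b B A: +{b}
  FIRST[S]={a,b}  FIRST[A]={b}  FIRST[B]={a}  FIRST[C]={b}
[2] — fixpoint
  FIRST[S]={a,b}  FIRST[A]={b}  FIRST[B]={a}  FIRST[C]={b}

FIRST(S) = ["a", "b"]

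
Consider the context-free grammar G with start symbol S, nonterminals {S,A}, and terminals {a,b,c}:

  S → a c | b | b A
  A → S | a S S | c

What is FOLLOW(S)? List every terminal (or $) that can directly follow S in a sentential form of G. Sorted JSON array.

Compute FIRST by fixpoint:
iter 1:
  A via A→a S S: +{a}
  A via A→c: +{c}
  S via S→a c: +{a}
  S via S→b: +{b}
  S: {a,b}  A: {a,c}
iter 2:
  A via A→S: +{b}
  S: {a,b}  A: {a,b,c}
iter 3: (stable)
  S: {a,b}  A: {a,b,c}

FOLLOW sets:
seed FOLLOW(S) with $
pass 1:
  A→a S S: FOLLOW(S) ⊇ FIRST(S) = {a,b}; new: +{a,b}
  S→b A: FOLLOW(A) ⊇ FOLLOW(S) ⊇ {$,a,b}; new: +{$,a,b}
  FOLLOW(S)={$,a,b}  FOLLOW(A)={$,a,b}
pass 2: (no change)
  FOLLOW(S)={$,a,b}  FOLLOW(A)={$,a,b}

FOLLOW(S) = ["$", "a", "b"]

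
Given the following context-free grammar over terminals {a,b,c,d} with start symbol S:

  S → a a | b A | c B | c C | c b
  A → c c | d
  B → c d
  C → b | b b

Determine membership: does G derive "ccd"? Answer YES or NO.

Convert to CNF:
  S -> T0 B | T0 C | T0 T2 | T2 A | T3 T3
  A -> T0 T0 | d
  B -> T0 T1
  C -> T2 T2 | b
  T0 -> c
  T1 -> d
  T2 -> b
  T3 -> a

CYK table (by increasing span):
  [0..0]={T0}  "c"  orig:{}
  [1..1]={T0}  "c"  orig:{}
  [2..2]={A,T1}  "d"  orig:{A}
  [0..1]={A}  "cc"
  [1..2]={B}  "cd"
  [0..2]={S}  "ccd"

S ∈ T[0,2] ⇒ YES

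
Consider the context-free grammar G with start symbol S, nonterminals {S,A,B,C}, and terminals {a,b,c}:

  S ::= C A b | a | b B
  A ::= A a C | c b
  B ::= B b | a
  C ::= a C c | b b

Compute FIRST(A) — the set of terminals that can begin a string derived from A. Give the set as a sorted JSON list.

FIRST iteration:
iter 1:
  A via A→c b: +{c}
  B via B→a: +{a}
  C via C→a C c: +{a}
  C via C→b b: +{b}
  S via S→C A b: +{a,b}
  S: {a,b}  A: {c}  B: {a}  C: {a,b}
iter 2: (stable)
  S: {a,b}  A: {c}  B: {a}  C: {a,b}

FIRST(A) = ["c"]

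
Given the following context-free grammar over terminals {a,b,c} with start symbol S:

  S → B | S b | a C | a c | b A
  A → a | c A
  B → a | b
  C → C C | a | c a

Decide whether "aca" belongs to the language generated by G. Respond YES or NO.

CNF form of G:
  S -> S T2 | T1 C | T1 T0 | T2 A | a | b
  A -> T0 A | a
  B -> a | b
  C -> C C | T0 T1 | a
  T0 -> c
  T1 -> a
  T2 -> b

CYK table (by increasing span):
  T[0,0] 'a' = {A,B,C,S,T1}  orig:{A,B,C,S}
  T[1,1] 'c' = {T0}  orig:{}
  T[2,2] 'a' = {A,B,C,S,T1}  orig:{A,B,C,S}
  T[0,1] 'ac' = {S}
  T[1,2] 'ca' = {A,C}
  T[0,2] 'aca' = {C,S}

S ∈ T[0,2] ⇒ YES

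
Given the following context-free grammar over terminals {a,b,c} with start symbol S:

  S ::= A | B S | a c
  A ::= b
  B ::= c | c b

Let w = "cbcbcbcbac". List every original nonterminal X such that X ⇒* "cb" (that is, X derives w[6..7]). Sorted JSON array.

CNF form of G:
  S -> B S | T2 T0 | b
  A -> b
  B -> T0 T1 | c
  T0 -> c
  T1 -> b
  T2 -> a

CYK fill (cells [i..j] with 6 ≤ i ≤ j ≤ 7 only):
  cell(6,6) c: {B,T0}  orig:{B}
  cell(7,7) b: {A,S,T1}  orig:{A,S}
  cell(6,7) cb: {B,S}

Original NTs in T[6,7] deriving "cb": ["B", "S"]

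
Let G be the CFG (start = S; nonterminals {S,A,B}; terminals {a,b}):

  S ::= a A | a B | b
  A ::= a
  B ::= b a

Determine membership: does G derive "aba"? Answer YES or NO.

CNF form of G:
  S -> T1 A | T1 B | b
  A -> a
  B -> T0 T1
  T0 -> b
  T1 -> a

CYK table (by increasing span):
  cell(0,0) a: {A,T1}  orig:{A}
  cell(1,1) b: {S,T0}  orig:{S}
  cell(2,2) a: {A,T1}  orig:{A}
  cell(0,1) ab: ∅
  cell(1,2) ba: {B}
  cell(0,2) aba: {S}

S ∈ T[0,2] ⇒ YES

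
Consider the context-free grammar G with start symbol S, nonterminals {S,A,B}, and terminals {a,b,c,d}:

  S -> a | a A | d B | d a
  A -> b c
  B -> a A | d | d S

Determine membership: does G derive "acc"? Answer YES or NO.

CNF form of G:
  S -> T2 A | T3 B | T3 T2 | a
  A -> T0 T1
  B -> T2 A | T3 S | d
  T0 -> b
  T1 -> c
  T2 -> a
  T3 -> d

Fill CYK table bottom-up:
  [0..0]={S,T2}  "a"  orig:{S}
  [1..1]={T1}  "c"  orig:{}
  [2..2]={T1}  "c"  orig:{}
  [0..1]=∅  "ac"
  [1..2]=∅  "cc"
  [0..2]=∅  "acc"

S ∉ T[0,2] ⇒ NO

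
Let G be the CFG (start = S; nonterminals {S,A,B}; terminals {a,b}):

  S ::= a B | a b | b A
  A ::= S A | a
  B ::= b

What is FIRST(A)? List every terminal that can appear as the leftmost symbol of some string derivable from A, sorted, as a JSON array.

FIRST sets, iterate to fixpoint:
pass 1:
  A via A→a: +{a}
  B via B→b: +{b}
  S via S→a B: +{a}
  S via S→b A: +{b}
  FIRST[S]={a,b}  FIRST[A]={a}  FIRST[B]={b}
pass 2:
  A via A→S A: +{b}
  FIRST[S]={a,b}  FIRST[A]={a,b}  FIRST[B]={b}
pass 3: (stable)
  FIRST[S]={a,b}  FIRST[A]={a,b}  FIRST[B]={b}

FIRST(A) = ["a", "b"]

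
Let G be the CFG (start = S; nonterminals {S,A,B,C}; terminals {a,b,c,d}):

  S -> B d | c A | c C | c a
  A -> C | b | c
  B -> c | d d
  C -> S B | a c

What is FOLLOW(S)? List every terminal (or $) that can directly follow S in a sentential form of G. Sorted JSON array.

FIRST iteration:
round 1:
  A via A→b: +{b}
  A via A→c: +{c}
  B via B→c: +{c}
  B via B→d d: +{d}
  C via C→a c: +{a}
  S via S→B d: +{c,d}
  S: {c,d}  A: {b,c}  B: {c,d}  C: {a}
round 2:
  A via A→C: +{a}
  C via C→S B: +{c,d}
  S: {c,d}  A: {a,b,c}  B: {c,d}  C: {a,c,d}
round 3:
  A via A→C: +{d}
  S: {c,d}  A: {a,b,c,d}  B: {c,d}  C: {a,c,d}
round 4: (stable)
  S: {c,d}  A: {a,b,c,d}  B: {c,d}  C: {a,c,d}

FOLLOW sets:
FOLLOW(S) := {$}
pass 1:
  C→S B: FOLLOW(S) ⊇ FIRST(B) = {c,d}; new: +{c,d}
  S→B d: FOLLOW(B) ⊇ FIRST(d) = {d}; new: +{d}
  S→c A: FOLLOW(A) ⊇ FOLLOW(S) ⊇ {$,c,d}; new: +{$,c,d}
  S→c C: FOLLOW(C) ⊇ FOLLOW(S) ⊇ {$,c,d}; new: +{$,c,d}
  FOLLOW(S)={$,c,d}  FOLLOW(A)={$,c,d}  FOLLOW(B)={d}  FOLLOW(C)={$,c,d}
pass 2:
  C→S B: FOLLOW(B) ⊇ FOLLOW(C) ⊇ {$,c,d}; new: +{$,c}
  FOLLOW(S)={$,c,d}  FOLLOW(A)={$,c,d}  FOLLOW(B)={$,c,d}  FOLLOW(C)={$,c,d}
pass 3: (no change)
  FOLLOW(S)={$,c,d}  FOLLOW(A)={$,c,d}  FOLLOW(B)={$,c,d}  FOLLOW(C)={$,c,d}

FOLLOW(S) = ["$", "c", "d"]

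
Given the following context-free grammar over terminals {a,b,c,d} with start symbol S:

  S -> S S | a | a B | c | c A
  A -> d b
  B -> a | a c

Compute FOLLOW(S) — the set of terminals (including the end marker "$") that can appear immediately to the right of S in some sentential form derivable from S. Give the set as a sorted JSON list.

FIRST sets, iterate to fixpoint:
[1]
  A via A→d b: +{d}
  B via B→a: +{a}
  S via S→a: +{a}
  S via S→c: +{c}
  FIRST(S)={a,c}  FIRST(A)={d}  FIRST(B)={a}
[2] (no change)
  FIRST(S)={a,c}  FIRST(A)={d}  FIRST(B)={a}

FOLLOW iteration:
seed FOLLOW(S) with $
pass 1:
  S→S S: FOLLOW(S) ⊇ FIRST(S) = {a,c}; new: +{a,c}
  S→a B: FOLLOW(B) ⊇ FOLLOW(S) ⊇ {$,a,c}; new: +{$,a,c}
  S→c A: FOLLOW(A) ⊇ FOLLOW(S) ⊇ {$,a,c}; new: +{$,a,c}
  FOLLOW(S)={$,a,c}  FOLLOW(A)={$,a,c}  FOLLOW(B)={$,a,c}
pass 2: — fixpoint
  FOLLOW(S)={$,a,c}  FOLLOW(A)={$,a,c}  FOLLOW(B)={$,a,c}

FOLLOW(S) = ["$", "a", "c"]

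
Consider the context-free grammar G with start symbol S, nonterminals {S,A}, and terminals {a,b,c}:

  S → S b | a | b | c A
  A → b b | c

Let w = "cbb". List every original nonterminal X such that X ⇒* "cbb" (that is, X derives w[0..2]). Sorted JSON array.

Convert to CNF:
  S -> S T0 | T1 A | a | b
  A -> T0 T0 | c
  T0 -> b
  T1 -> c

CYK table (by increasing span) — only the sub-triangle for w[0..2]:
  cell(0,0) c: {A,T1}  orig:{A}
  cell(1,1) b: {S,T0}  orig:{S}
  cell(2,2) b: {S,T0}  orig:{S}
  cell(0,1) cb: ∅
  cell(1,2) bb: {A,S}
  cell(0,2) cbb: {S}

Original NTs in T[0,2] deriving "cbb": ["S"]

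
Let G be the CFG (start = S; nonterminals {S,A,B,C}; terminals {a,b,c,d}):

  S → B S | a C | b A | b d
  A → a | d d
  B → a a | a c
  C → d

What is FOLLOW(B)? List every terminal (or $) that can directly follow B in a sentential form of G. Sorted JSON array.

FIRST iteration:
round 1:
  A via A→a: +{a}
  A via A→d d: +{d}
  B via B→a a: +{a}
  C via C→d: +{d}
  S via S→B S: +{a}
  S via S→b A: +{b}
  FIRST(S)={a,b}  FIRST(A)={a,d}  FIRST(B)={a}  FIRST(C)={d}
round 2: — fixpoint
  FIRST(S)={a,b}  FIRST(A)={a,d}  FIRST(B)={a}  FIRST(C)={d}

FOLLOW iteration:
FOLLOW(S) := {$}
pass 1:
  S→B S: FOLLOW(B) ⊇ FIRST(S) = {a,b}; new: +{a,b}
  S→a C: FOLLOW(C) ⊇ FOLLOW(S) ⊇ {$}; new: +{$}
  S→b A: FOLLOW(A) ⊇ FOLLOW(S) ⊇ {$}; new: +{$}
  S: {$}  A: {$}  B: {a,b}  C: {$}
pass 2: (no change)
  S: {$}  A: {$}  B: {a,b}  C: {$}

FOLLOW(B) = ["a", "b"]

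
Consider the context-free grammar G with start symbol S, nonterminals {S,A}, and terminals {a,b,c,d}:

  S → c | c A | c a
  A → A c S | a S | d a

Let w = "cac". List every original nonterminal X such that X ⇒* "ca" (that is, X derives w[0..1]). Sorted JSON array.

CNF form of G:
  S -> T0 A | T0 T1 | c
  A -> A X3 | T1 S | T2 T1
  T0 -> c
  T1 -> a
  T2 -> d
  X3 -> T0 S

Fill CYK table bottom-up, restricted to cells inside w[0..1]:
  cell(0,0) c: {S,T0}  orig:{S}
  cell(1,1) a: {T1}  orig:{}
  cell(0,1) ca: {S}

Original NTs in T[0,1] deriving "ca": ["S"]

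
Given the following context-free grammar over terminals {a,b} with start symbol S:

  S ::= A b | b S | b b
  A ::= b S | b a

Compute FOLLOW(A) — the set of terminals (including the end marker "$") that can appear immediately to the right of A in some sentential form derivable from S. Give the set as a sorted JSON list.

FIRST sets, iterate to fixpoint:
[1]
  A via A→b S: +{b}
  S via S→A b: +{b}
  S: {b}  A: {b}
[2] done
  S: {b}  A: {b}

FOLLOW iteration:
FOLLOW(S) := {$}
iter 1:
  S→A b: FOLLOW(A) ⊇ FIRST(b) = {b}; new: +{b}
  FOLLOW[S]={$}  FOLLOW[A]={b}
iter 2:
  A→b S: FOLLOW(S) ⊇ FOLLOW(A) ⊇ {b}; new: +{b}
  FOLLOW[S]={$,b}  FOLLOW[A]={b}
iter 3: done
  FOLLOW[S]={$,b}  FOLLOW[A]={b}

FOLLOW(A) = ["b"]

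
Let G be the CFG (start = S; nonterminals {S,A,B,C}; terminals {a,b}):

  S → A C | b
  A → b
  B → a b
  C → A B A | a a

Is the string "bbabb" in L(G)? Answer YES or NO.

CNF form of G:
  S -> A C | b
  A -> b
  B -> T0 T1
  C -> A X2 | T0 T0
  T0 -> a
  T1 -> b
  X2 -> B A

CYK table (by increasing span):
  [0..0]={A,S,T1}  "b"  orig:{A,S}
  [1..1]={A,S,T1}  "b"  orig:{A,S}
  [2..2]={T0}  "a"  orig:{}
  [3..3]={A,S,T1}  "b"  orig:{A,S}
  [4..4]={A,S,T1}  "b"  orig:{A,S}
  [0..1]=∅  "bb"
  [1..2]=∅  "ba"
  [2..3]={B}  "ab"
  [3..4]=∅  "bb"
  [0..2]=∅  "bba"
  [1..3]=∅  "bab"
  [2..4]={X2}  "abb"  orig:{}
  [0..3]=∅  "bbab"
  [1..4]={C}  "babb"
  [0..4]={S}  "bbabb"

S ∈ T[0,4] ⇒ YES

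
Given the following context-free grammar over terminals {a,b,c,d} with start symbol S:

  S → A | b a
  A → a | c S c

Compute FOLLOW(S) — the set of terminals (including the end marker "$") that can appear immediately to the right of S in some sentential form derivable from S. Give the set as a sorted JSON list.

FIRST sets, iterate to fixpoint:
pass 1:
  A via A→a: +{a}
  A via A→c S c: +{c}
  S via S→A: +{a,c}
  S via S→b a: +{b}
  FIRST[S]={a,b,c}  FIRST[A]={a,c}
pass 2: — fixpoint
  FIRST[S]={a,b,c}  FIRST[A]={a,c}

FOLLOW iteration:
seed FOLLOW(S) with $
round 1:
  A→c S c: FOLLOW(S) ⊇ FIRST(c) = {c}; new: +{c}
  S→A: FOLLOW(A) ⊇ FOLLOW(S) ⊇ {$,c}; new: +{$,c}
  FOLLOW(S)={$,c}  FOLLOW(A)={$,c}
round 2: (no change)
  FOLLOW(S)={$,c}  FOLLOW(A)={$,c}

FOLLOW(S) = ["$", "c"]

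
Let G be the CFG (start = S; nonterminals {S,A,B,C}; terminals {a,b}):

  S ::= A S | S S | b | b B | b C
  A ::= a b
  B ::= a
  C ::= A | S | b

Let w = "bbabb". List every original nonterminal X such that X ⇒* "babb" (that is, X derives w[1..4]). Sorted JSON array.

Convert to CNF:
  S -> A S | S S | T1 B | T1 C | b
  A -> T0 T1
  B -> a
  C -> A S | S S | T0 T1 | T1 B | T1 C | b
  T0 -> a
  T1 -> b

CYK table (by increasing span) (cells [i..j] with 1 ≤ i ≤ j ≤ 4 only):
  [1..1]={C,S,T1}  "b"  orig:{C,S}
  [2..2]={B,T0}  "a"  orig:{B}
  [3..3]={C,S,T1}  "b"  orig:{C,S}
  [4..4]={C,S,T1}  "b"  orig:{C,S}
  [1..2]={C,S}  "ba"
  [2..3]={A,C}  "ab"
  [3..4]={C,S}  "bb"
  [1..3]={C,S}  "bab"
  [2..4]={C,S}  "abb"
  [1..4]={C,S}  "babb"

Original NTs in T[1,4] deriving "babb": ["C", "S"]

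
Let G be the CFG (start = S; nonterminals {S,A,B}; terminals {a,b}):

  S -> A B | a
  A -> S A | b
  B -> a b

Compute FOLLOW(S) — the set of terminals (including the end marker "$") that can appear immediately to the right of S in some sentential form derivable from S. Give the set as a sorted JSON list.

FIRST iteration:
iter 1:
  A via A→b: +{b}
  B via B→a b: +{a}
  S via S→A B: +{b}
  S via S→a: +{a}
  FIRST[S]={a,b}  FIRST[A]={b}  FIRST[B]={a}
iter 2:
  A via A→S A: +{a}
  FIRST[S]={a,b}  FIRST[A]={a,b}  FIRST[B]={a}
iter 3: — fixpoint
  FIRST[S]={a,b}  FIRST[A]={a,b}  FIRST[B]={a}

Compute FOLLOW by fixpoint:
initialize: $ ∈ FOLLOW(S)
round 1:
  A→S A: FOLLOW(S) ⊇ FIRST(A) = {a,b}; new: +{a,b}
  S→A B: FOLLOW(A) ⊇ FIRST(B) = {a}; new: +{a}
  S→A B: FOLLOW(B) ⊇ FOLLOW(S) ⊇ {$,a,b}; new: +{$,a,b}
  FOLLOW(S)={$,a,b}  FOLLOW(A)={a}  FOLLOW(B)={$,a,b}
round 2: (stable)
  FOLLOW(S)={$,a,b}  FOLLOW(A)={a}  FOLLOW(B)={$,a,b}

FOLLOW(S) = ["$", "a", "b"]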